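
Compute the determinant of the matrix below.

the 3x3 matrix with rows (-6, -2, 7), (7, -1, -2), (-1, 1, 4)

Forward elimination:
R2 <- R2 - (-7/6)*R1:  [     0  -10/3   37/6 ]
R3 <- R3 - (1/6)*R1:  [    0   4/3  17/6 ]
R3 <- R3 - (-2/5)*R2:  [     0      0  53/10 ]
Upper-triangular form:
[ -6     -2      7 ]
[  0  -10/3   37/6 ]
[  0      0  53/10 ]
det(A) = (-1)^0 * (-6) * (-10/3) * (53/10) = 106  (0 row swaps -> sign +1)

det(A) = 106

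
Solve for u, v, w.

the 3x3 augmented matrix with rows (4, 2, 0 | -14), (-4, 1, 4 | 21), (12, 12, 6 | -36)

(-2, -3, 4)

Forward elimination on [A|b]:
R2 <- R2 - (-1)*R1:  [ 0  3  4  7 ]
R3 <- R3 - (3)*R1:  [ 0  6  6  6 ]
R3 <- R3 - (2)*R2:  [  0   0  -2  -8 ]
Row echelon form:
[ 4  2   0  |  -14 ]
[ 0  3   4  |    7 ]
[ 0  0  -2  |   -8 ]
Back-substitution:
w = (-8) / -2 = 4
v = (7 - (4)*(4)) / 3 = -3
u = (-14 - (2)*(-3)) / 4 = -2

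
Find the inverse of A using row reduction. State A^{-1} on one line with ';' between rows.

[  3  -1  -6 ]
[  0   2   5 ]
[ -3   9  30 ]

Gauss-Jordan on [A | I]:
R1 <- (1/3)*R1:  [    1  -1/3    -2  |   1/3     0     0 ]
R3 <- R3 - (-3)*R1:  [  0   8  24  |   1   0   1 ]
R2 <- (1/2)*R2:  [   0    1  5/2  |    0  1/2    0 ]
R1 <- R1 - (-1/3)*R2:  [    1     0  -7/6  |   1/3   1/6     0 ]
R3 <- R3 - (8)*R2:  [  0   0   4  |   1  -4   1 ]
R3 <- (1/4)*R3:  [   0    0    1  |  1/4   -1  1/4 ]
R1 <- R1 - (-7/6)*R3:  [    1     0     0  |   5/8    -1  7/24 ]
R2 <- R2 - (5/2)*R3:  [    0     1     0  |  -5/8     3  -5/8 ]
Right block of [I | A^{-1}] is the inverse:
[  5/8  -1  7/24 ]
[ -5/8   3  -5/8 ]
[  1/4  -1   1/4 ]

inverse = [5/8 -1 7/24; -5/8 3 -5/8; 1/4 -1 1/4]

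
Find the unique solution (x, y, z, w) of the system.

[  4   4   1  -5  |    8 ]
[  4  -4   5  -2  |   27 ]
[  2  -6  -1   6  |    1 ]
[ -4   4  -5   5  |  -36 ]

Forward elimination on [A|b]:
R2 <- R2 - (1)*R1:  [  0  -8   4   3  19 ]
R3 <- R3 - (1/2)*R1:  [    0    -8  -3/2  17/2    -3 ]
R4 <- R4 - (-1)*R1:  [   0    8   -4    0  -28 ]
R3 <- R3 - (1)*R2:  [     0      0  -11/2   11/2    -22 ]
R4 <- R4 - (-1)*R2:  [  0   0   0   3  -9 ]
Row echelon form:
[ 4   4      1    -5  |    8 ]
[ 0  -8      4     3  |   19 ]
[ 0   0  -11/2  11/2  |  -22 ]
[ 0   0      0     3  |   -9 ]
Back-substitution:
w = (-9) / 3 = -3
z = (-22 - (11/2)*(-3)) / (-11/2) = 1
y = (19 - (4)*(1) - (3)*(-3)) / -8 = -3
x = (8 - (4)*(-3) - (1)*(1) - (-5)*(-3)) / 4 = 1

(1, -3, 1, -3)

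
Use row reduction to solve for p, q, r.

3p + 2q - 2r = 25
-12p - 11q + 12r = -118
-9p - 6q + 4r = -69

Forward elimination on [A|b]:
R2 <- R2 - (-4)*R1:  [   0   -3    4  -18 ]
R3 <- R3 - (-3)*R1:  [  0   0  -2   6 ]
Row echelon form:
[ 3   2  -2  |   25 ]
[ 0  -3   4  |  -18 ]
[ 0   0  -2  |    6 ]
Back-substitution:
r = (6) / -2 = -3
q = (-18 - (4)*(-3)) / -3 = 2
p = (25 - (2)*(2) - (-2)*(-3)) / 3 = 5

(5, 2, -3)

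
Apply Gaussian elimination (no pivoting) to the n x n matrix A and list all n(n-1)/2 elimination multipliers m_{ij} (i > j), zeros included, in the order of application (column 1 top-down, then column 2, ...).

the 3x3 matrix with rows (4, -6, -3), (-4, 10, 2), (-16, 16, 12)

multipliers: -1, -4, -2

Forward elimination:
R2 <- R2 - (-1)*R1:  [  0   4  -1 ]
R3 <- R3 - (-4)*R1:  [  0  -8   0 ]
R3 <- R3 - (-2)*R2:  [  0   0  -2 ]
Multipliers (in order of application): m_{21} = -1, m_{31} = -4, m_{32} = -2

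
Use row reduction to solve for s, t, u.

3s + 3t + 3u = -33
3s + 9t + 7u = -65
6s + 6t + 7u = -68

Forward elimination on [A|b]:
R2 <- R2 - (1)*R1:  [   0    6    4  -32 ]
R3 <- R3 - (2)*R1:  [  0   0   1  -2 ]
Row echelon form:
[ 3  3  3  |  -33 ]
[ 0  6  4  |  -32 ]
[ 0  0  1  |   -2 ]
Back-substitution:
u = (-2) / 1 = -2
t = (-32 - (4)*(-2)) / 6 = -4
s = (-33 - (3)*(-4) - (3)*(-2)) / 3 = -5

(-5, -4, -2)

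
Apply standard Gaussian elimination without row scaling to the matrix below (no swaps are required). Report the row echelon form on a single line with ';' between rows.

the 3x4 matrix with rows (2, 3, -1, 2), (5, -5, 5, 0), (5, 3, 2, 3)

Forward elimination:
R2 <- R2 - (5/2)*R1:  [     0  -25/2   15/2     -5 ]
R3 <- R3 - (5/2)*R1:  [    0  -9/2   9/2    -2 ]
R3 <- R3 - (9/25)*R2:  [    0     0   9/5  -1/5 ]
Row echelon form:
[ 2      3    -1     2 ]
[ 0  -25/2  15/2    -5 ]
[ 0      0   9/5  -1/5 ]

REF = [2 3 -1 2; 0 -25/2 15/2 -5; 0 0 9/5 -1/5]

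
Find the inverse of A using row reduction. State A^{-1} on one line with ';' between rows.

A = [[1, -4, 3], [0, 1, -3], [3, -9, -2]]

inverse = [29/2 35/2 -9/2; 9/2 11/2 -3/2; 3/2 3/2 -1/2]

Gauss-Jordan on [A | I]:
R3 <- R3 - (3)*R1:  [   0    3  -11  |   -3    0    1 ]
R1 <- R1 - (-4)*R2:  [  1   0  -9  |   1   4   0 ]
R3 <- R3 - (3)*R2:  [  0   0  -2  |  -3  -3   1 ]
R3 <- (1/-2)*R3:  [    0     0     1  |   3/2   3/2  -1/2 ]
R1 <- R1 - (-9)*R3:  [    1     0     0  |  29/2  35/2  -9/2 ]
R2 <- R2 - (-3)*R3:  [    0     1     0  |   9/2  11/2  -3/2 ]
Right block of [I | A^{-1}] is the inverse:
[ 29/2  35/2  -9/2 ]
[  9/2  11/2  -3/2 ]
[  3/2   3/2  -1/2 ]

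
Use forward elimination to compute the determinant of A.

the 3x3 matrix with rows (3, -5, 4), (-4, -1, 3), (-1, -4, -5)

Forward elimination:
R2 <- R2 - (-4/3)*R1:  [     0  -23/3   25/3 ]
R3 <- R3 - (-1/3)*R1:  [     0  -17/3  -11/3 ]
R3 <- R3 - (17/23)*R2:  [       0        0  -226/23 ]
Upper-triangular form:
[ 3     -5        4 ]
[ 0  -23/3     25/3 ]
[ 0      0  -226/23 ]
det(A) = (-1)^0 * (3) * (-23/3) * (-226/23) = 226  (0 row swaps -> sign +1)

det(A) = 226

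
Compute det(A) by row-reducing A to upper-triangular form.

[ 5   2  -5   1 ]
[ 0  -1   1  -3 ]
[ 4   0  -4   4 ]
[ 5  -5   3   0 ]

det(A) = 200

Forward elimination:
R3 <- R3 - (4/5)*R1:  [    0  -8/5     0  16/5 ]
R4 <- R4 - (1)*R1:  [  0  -7   8  -1 ]
R3 <- R3 - (8/5)*R2:  [    0     0  -8/5     8 ]
R4 <- R4 - (7)*R2:  [  0   0   1  20 ]
R4 <- R4 - (-5/8)*R3:  [  0   0   0  25 ]
Upper-triangular form:
[ 5   2    -5   1 ]
[ 0  -1     1  -3 ]
[ 0   0  -8/5   8 ]
[ 0   0     0  25 ]
det(A) = (-1)^0 * (5) * (-1) * (-8/5) * (25) = 200  (0 row swaps -> sign +1)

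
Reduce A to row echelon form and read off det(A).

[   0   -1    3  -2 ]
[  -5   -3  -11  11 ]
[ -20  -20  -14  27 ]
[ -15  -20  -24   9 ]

det(A) = 180

Forward elimination:
R1 <-> R2   (pivot in column 1 was zero)
[  -5   -3  -11  11 ]
[   0   -1    3  -2 ]
[ -20  -20  -14  27 ]
[ -15  -20  -24   9 ]
R3 <- R3 - (4)*R1:  [   0   -8   30  -17 ]
R4 <- R4 - (3)*R1:  [   0  -11    9  -24 ]
R3 <- R3 - (8)*R2:  [  0   0   6  -1 ]
R4 <- R4 - (11)*R2:  [   0    0  -24   -2 ]
R4 <- R4 - (-4)*R3:  [  0   0   0  -6 ]
Upper-triangular form:
[ -5  -3  -11  11 ]
[  0  -1    3  -2 ]
[  0   0    6  -1 ]
[  0   0    0  -6 ]
det(A) = (-1)^1 * (-5) * (-1) * (6) * (-6) = 180  (1 row swap -> sign -1)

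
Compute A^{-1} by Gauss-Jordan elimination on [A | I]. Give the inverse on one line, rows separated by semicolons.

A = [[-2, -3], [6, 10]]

inverse = [-5 -3/2; 3 1]

Gauss-Jordan on [A | I]:
R1 <- (1/-2)*R1:  [    1   3/2  |  -1/2     0 ]
R2 <- R2 - (6)*R1:  [ 0  1  |  3  1 ]
R1 <- R1 - (3/2)*R2:  [    1     0  |    -5  -3/2 ]
Right block of [I | A^{-1}] is the inverse:
[ -5  -3/2 ]
[  3     1 ]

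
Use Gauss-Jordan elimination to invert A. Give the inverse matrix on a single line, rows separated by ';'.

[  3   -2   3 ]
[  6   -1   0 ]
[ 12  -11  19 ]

inverse = [-19/9 5/9 1/3; -38/3 7/3 2; -6 1 1]

Gauss-Jordan on [A | I]:
R1 <- (1/3)*R1:  [    1  -2/3     1  |   1/3     0     0 ]
R2 <- R2 - (6)*R1:  [  0   3  -6  |  -2   1   0 ]
R3 <- R3 - (12)*R1:  [  0  -3   7  |  -4   0   1 ]
R2 <- (1/3)*R2:  [    0     1    -2  |  -2/3   1/3     0 ]
R1 <- R1 - (-2/3)*R2:  [    1     0  -1/3  |  -1/9   2/9     0 ]
R3 <- R3 - (-3)*R2:  [  0   0   1  |  -6   1   1 ]
R1 <- R1 - (-1/3)*R3:  [     1      0      0  |  -19/9    5/9    1/3 ]
R2 <- R2 - (-2)*R3:  [     0      1      0  |  -38/3    7/3      2 ]
Right block of [I | A^{-1}] is the inverse:
[ -19/9  5/9  1/3 ]
[ -38/3  7/3    2 ]
[    -6    1    1 ]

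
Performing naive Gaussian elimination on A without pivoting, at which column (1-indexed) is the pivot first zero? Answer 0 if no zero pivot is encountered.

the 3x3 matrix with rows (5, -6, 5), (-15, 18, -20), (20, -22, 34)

Naive forward elimination:
R2 <- R2 - (-3)*R1:  [  0   0  -5 ]
R3 <- R3 - (4)*R1:  [  0   2  14 ]
Matrix at this point:
[ 5  -6   5 ]
[ 0   0  -5 ]
[ 0   2  14 ]
Pivot entry (2,2) is zero but row 3 has 2 in column 2 -> naive elimination stops; a row interchange (e.g. R2 <-> R3) would be required here.

first zero-pivot column = 2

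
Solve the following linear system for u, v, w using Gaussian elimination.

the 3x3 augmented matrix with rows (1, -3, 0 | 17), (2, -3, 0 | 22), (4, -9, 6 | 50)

Forward elimination on [A|b]:
R2 <- R2 - (2)*R1:  [   0    3    0  -12 ]
R3 <- R3 - (4)*R1:  [   0    3    6  -18 ]
R3 <- R3 - (1)*R2:  [  0   0   6  -6 ]
Row echelon form:
[ 1  -3  0  |   17 ]
[ 0   3  0  |  -12 ]
[ 0   0  6  |   -6 ]
Back-substitution:
w = (-6) / 6 = -1
v = (-12) / 3 = -4
u = (17 - (-3)*(-4)) / 1 = 5

(5, -4, -1)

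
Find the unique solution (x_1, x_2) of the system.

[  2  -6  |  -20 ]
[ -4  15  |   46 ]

Forward elimination on [A|b]:
R2 <- R2 - (-2)*R1:  [ 0  3  6 ]
Row echelon form:
[ 2  -6  |  -20 ]
[ 0   3  |    6 ]
Back-substitution:
x_2 = (6) / 3 = 2
x_1 = (-20 - (-6)*(2)) / 2 = -4

(-4, 2)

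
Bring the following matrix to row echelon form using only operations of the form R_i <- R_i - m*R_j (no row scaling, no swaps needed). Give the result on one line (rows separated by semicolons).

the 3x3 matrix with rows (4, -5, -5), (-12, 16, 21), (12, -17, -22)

Forward elimination:
R2 <- R2 - (-3)*R1:  [ 0  1  6 ]
R3 <- R3 - (3)*R1:  [  0  -2  -7 ]
R3 <- R3 - (-2)*R2:  [ 0  0  5 ]
Row echelon form:
[ 4  -5  -5 ]
[ 0   1   6 ]
[ 0   0   5 ]

REF = [4 -5 -5; 0 1 6; 0 0 5]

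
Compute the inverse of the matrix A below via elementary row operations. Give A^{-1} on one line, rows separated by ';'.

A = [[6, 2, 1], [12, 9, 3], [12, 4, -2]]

Gauss-Jordan on [A | I]:
R1 <- (1/6)*R1:  [   1  1/3  1/6  |  1/6    0    0 ]
R2 <- R2 - (12)*R1:  [  0   5   1  |  -2   1   0 ]
R3 <- R3 - (12)*R1:  [  0   0  -4  |  -2   0   1 ]
R2 <- (1/5)*R2:  [    0     1   1/5  |  -2/5   1/5     0 ]
R1 <- R1 - (1/3)*R2:  [     1      0   1/10  |   3/10  -1/15      0 ]
R3 <- (1/-4)*R3:  [    0     0     1  |   1/2     0  -1/4 ]
R1 <- R1 - (1/10)*R3:  [     1      0      0  |    1/4  -1/15   1/40 ]
R2 <- R2 - (1/5)*R3:  [    0     1     0  |  -1/2   1/5  1/20 ]
Right block of [I | A^{-1}] is the inverse:
[  1/4  -1/15  1/40 ]
[ -1/2    1/5  1/20 ]
[  1/2      0  -1/4 ]

inverse = [1/4 -1/15 1/40; -1/2 1/5 1/20; 1/2 0 -1/4]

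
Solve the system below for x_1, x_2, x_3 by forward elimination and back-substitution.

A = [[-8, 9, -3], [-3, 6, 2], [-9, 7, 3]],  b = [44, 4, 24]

Forward elimination on [A|b]:
R2 <- R2 - (3/8)*R1:  [     0   21/8   25/8  -25/2 ]
R3 <- R3 - (9/8)*R1:  [     0  -25/8   51/8  -51/2 ]
R3 <- R3 - (-25/21)*R2:  [       0        0   212/21  -848/21 ]
Row echelon form:
[ -8     9      -3  |       44 ]
[  0  21/8    25/8  |    -25/2 ]
[  0     0  212/21  |  -848/21 ]
Back-substitution:
x_3 = (-848/21) / (212/21) = -4
x_2 = (-25/2 - (25/8)*(-4)) / (21/8) = 0
x_1 = (44 - (9)*(0) - (-3)*(-4)) / -8 = -4

(-4, 0, -4)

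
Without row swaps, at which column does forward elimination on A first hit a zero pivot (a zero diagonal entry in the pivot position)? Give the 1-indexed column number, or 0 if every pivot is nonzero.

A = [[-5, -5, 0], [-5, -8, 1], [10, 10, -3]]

first zero-pivot column = 0

Naive forward elimination:
R2 <- R2 - (1)*R1:  [  0  -3   1 ]
R3 <- R3 - (-2)*R1:  [  0   0  -3 ]
All pivots nonzero; naive elimination completes without hitting a zero pivot.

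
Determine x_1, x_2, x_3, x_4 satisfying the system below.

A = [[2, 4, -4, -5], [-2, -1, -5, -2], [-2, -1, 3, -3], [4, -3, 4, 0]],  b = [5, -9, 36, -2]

Forward elimination on [A|b]:
R2 <- R2 - (-1)*R1:  [  0   3  -9  -7  -4 ]
R3 <- R3 - (-1)*R1:  [  0   3  -1  -8  41 ]
R4 <- R4 - (2)*R1:  [   0  -11   12   10  -12 ]
R3 <- R3 - (1)*R2:  [  0   0   8  -1  45 ]
R4 <- R4 - (-11/3)*R2:  [     0      0    -21  -47/3  -80/3 ]
R4 <- R4 - (-21/8)*R3:  [       0        0        0  -439/24  2195/24 ]
Row echelon form:
[ 2  4  -4       -5  |        5 ]
[ 0  3  -9       -7  |       -4 ]
[ 0  0   8       -1  |       45 ]
[ 0  0   0  -439/24  |  2195/24 ]
Back-substitution:
x_4 = (2195/24) / (-439/24) = -5
x_3 = (45 - (-1)*(-5)) / 8 = 5
x_2 = (-4 - (-9)*(5) - (-7)*(-5)) / 3 = 2
x_1 = (5 - (4)*(2) - (-4)*(5) - (-5)*(-5)) / 2 = -4

(-4, 2, 5, -5)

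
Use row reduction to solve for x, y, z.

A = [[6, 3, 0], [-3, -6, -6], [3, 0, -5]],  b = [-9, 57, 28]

(1, -5, -5)

Forward elimination on [A|b]:
R2 <- R2 - (-1/2)*R1:  [     0   -9/2     -6  105/2 ]
R3 <- R3 - (1/2)*R1:  [    0  -3/2    -5  65/2 ]
R3 <- R3 - (1/3)*R2:  [  0   0  -3  15 ]
Row echelon form:
[ 6     3   0  |     -9 ]
[ 0  -9/2  -6  |  105/2 ]
[ 0     0  -3  |     15 ]
Back-substitution:
z = (15) / -3 = -5
y = (105/2 - (-6)*(-5)) / (-9/2) = -5
x = (-9 - (3)*(-5)) / 6 = 1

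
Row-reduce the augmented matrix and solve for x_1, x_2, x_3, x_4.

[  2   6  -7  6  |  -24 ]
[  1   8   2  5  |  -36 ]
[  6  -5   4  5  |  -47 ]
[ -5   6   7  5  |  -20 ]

(-4, -1, -2, -4)

Forward elimination on [A|b]:
R2 <- R2 - (1/2)*R1:  [    0     5  11/2     2   -24 ]
R3 <- R3 - (3)*R1:  [   0  -23   25  -13   25 ]
R4 <- R4 - (-5/2)*R1:  [     0     21  -21/2     20    -80 ]
R3 <- R3 - (-23/5)*R2:  [      0       0  503/10   -19/5  -427/5 ]
R4 <- R4 - (21/5)*R2:  [      0       0  -168/5    58/5   104/5 ]
R4 <- R4 - (-336/503)*R3:  [          0           0           0    4558/503  -18232/503 ]
Row echelon form:
[ 2  6      -7         6  |         -24 ]
[ 0  5    11/2         2  |         -24 ]
[ 0  0  503/10     -19/5  |      -427/5 ]
[ 0  0       0  4558/503  |  -18232/503 ]
Back-substitution:
x_4 = (-18232/503) / (4558/503) = -4
x_3 = (-427/5 - (-19/5)*(-4)) / (503/10) = -2
x_2 = (-24 - (11/2)*(-2) - (2)*(-4)) / 5 = -1
x_1 = (-24 - (6)*(-1) - (-7)*(-2) - (6)*(-4)) / 2 = -4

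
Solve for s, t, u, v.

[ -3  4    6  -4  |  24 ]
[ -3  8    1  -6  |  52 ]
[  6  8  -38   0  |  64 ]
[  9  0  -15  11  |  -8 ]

Forward elimination on [A|b]:
R2 <- R2 - (1)*R1:  [  0   4  -5  -2  28 ]
R3 <- R3 - (-2)*R1:  [   0   16  -26   -8  112 ]
R4 <- R4 - (-3)*R1:  [  0  12   3  -1  64 ]
R3 <- R3 - (4)*R2:  [  0   0  -6   0   0 ]
R4 <- R4 - (3)*R2:  [   0    0   18    5  -20 ]
R4 <- R4 - (-3)*R3:  [   0    0    0    5  -20 ]
Row echelon form:
[ -3  4   6  -4  |   24 ]
[  0  4  -5  -2  |   28 ]
[  0  0  -6   0  |    0 ]
[  0  0   0   5  |  -20 ]
Back-substitution:
v = (-20) / 5 = -4
u = (0) / -6 = 0
t = (28 - (-5)*(0) - (-2)*(-4)) / 4 = 5
s = (24 - (4)*(5) - (6)*(0) - (-4)*(-4)) / -3 = 4

(4, 5, 0, -4)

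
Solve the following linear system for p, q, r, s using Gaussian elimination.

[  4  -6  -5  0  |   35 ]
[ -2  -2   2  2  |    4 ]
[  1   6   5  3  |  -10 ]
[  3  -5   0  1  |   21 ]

(2, -2, -3, 5)

Forward elimination on [A|b]:
R2 <- R2 - (-1/2)*R1:  [    0    -5  -1/2     2  43/2 ]
R3 <- R3 - (1/4)*R1:  [     0   15/2   25/4      3  -75/4 ]
R4 <- R4 - (3/4)*R1:  [     0   -1/2   15/4      1  -21/4 ]
R3 <- R3 - (-3/2)*R2:  [    0     0  11/2     6  27/2 ]
R4 <- R4 - (1/10)*R2:  [     0      0   19/5    4/5  -37/5 ]
R4 <- R4 - (38/55)*R3:  [       0        0        0  -184/55  -184/11 ]
Row echelon form:
[ 4  -6    -5        0  |       35 ]
[ 0  -5  -1/2        2  |     43/2 ]
[ 0   0  11/2        6  |     27/2 ]
[ 0   0     0  -184/55  |  -184/11 ]
Back-substitution:
s = (-184/11) / (-184/55) = 5
r = (27/2 - (6)*(5)) / (11/2) = -3
q = (43/2 - (-1/2)*(-3) - (2)*(5)) / -5 = -2
p = (35 - (-6)*(-2) - (-5)*(-3)) / 4 = 2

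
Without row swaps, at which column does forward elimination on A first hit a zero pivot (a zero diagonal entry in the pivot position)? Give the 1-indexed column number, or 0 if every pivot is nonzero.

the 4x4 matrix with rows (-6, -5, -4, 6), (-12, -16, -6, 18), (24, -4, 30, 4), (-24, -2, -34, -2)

first zero-pivot column = 4

Naive forward elimination:
R2 <- R2 - (2)*R1:  [  0  -6   2   6 ]
R3 <- R3 - (-4)*R1:  [   0  -24   14   28 ]
R4 <- R4 - (4)*R1:  [   0   18  -18  -26 ]
R3 <- R3 - (4)*R2:  [ 0  0  6  4 ]
R4 <- R4 - (-3)*R2:  [   0    0  -12   -8 ]
R4 <- R4 - (-2)*R3:  [ 0  0  0  0 ]
Matrix at this point:
[ -6  -5  -4  6 ]
[  0  -6   2  6 ]
[  0   0   6  4 ]
[  0   0   0  0 ]
Pivot entry (4,4) in the last row is zero and there are no rows below to swap with -> zero pivot in column 4 (A is singular).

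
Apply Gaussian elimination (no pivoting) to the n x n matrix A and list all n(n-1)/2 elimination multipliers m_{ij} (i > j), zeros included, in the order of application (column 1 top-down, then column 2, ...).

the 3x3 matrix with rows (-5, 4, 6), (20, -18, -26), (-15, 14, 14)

multipliers: -4, 3, -1

Forward elimination:
R2 <- R2 - (-4)*R1:  [  0  -2  -2 ]
R3 <- R3 - (3)*R1:  [  0   2  -4 ]
R3 <- R3 - (-1)*R2:  [  0   0  -6 ]
Multipliers (in order of application): m_{21} = -4, m_{31} = 3, m_{32} = -1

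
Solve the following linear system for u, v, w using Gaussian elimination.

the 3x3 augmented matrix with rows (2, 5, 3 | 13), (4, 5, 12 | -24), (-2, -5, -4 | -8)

Forward elimination on [A|b]:
R2 <- R2 - (2)*R1:  [   0   -5    6  -50 ]
R3 <- R3 - (-1)*R1:  [  0   0  -1   5 ]
Row echelon form:
[ 2   5   3  |   13 ]
[ 0  -5   6  |  -50 ]
[ 0   0  -1  |    5 ]
Back-substitution:
w = (5) / -1 = -5
v = (-50 - (6)*(-5)) / -5 = 4
u = (13 - (5)*(4) - (3)*(-5)) / 2 = 4

(4, 4, -5)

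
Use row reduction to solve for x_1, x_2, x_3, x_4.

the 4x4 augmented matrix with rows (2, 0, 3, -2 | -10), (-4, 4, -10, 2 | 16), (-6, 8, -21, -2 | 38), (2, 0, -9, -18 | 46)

(-4, -4, -2, -2)

Forward elimination on [A|b]:
R2 <- R2 - (-2)*R1:  [  0   4  -4  -2  -4 ]
R3 <- R3 - (-3)*R1:  [   0    8  -12   -8    8 ]
R4 <- R4 - (1)*R1:  [   0    0  -12  -16   56 ]
R3 <- R3 - (2)*R2:  [  0   0  -4  -4  16 ]
R4 <- R4 - (3)*R3:  [  0   0   0  -4   8 ]
Row echelon form:
[ 2  0   3  -2  |  -10 ]
[ 0  4  -4  -2  |   -4 ]
[ 0  0  -4  -4  |   16 ]
[ 0  0   0  -4  |    8 ]
Back-substitution:
x_4 = (8) / -4 = -2
x_3 = (16 - (-4)*(-2)) / -4 = -2
x_2 = (-4 - (-4)*(-2) - (-2)*(-2)) / 4 = -4
x_1 = (-10 - (3)*(-2) - (-2)*(-2)) / 2 = -4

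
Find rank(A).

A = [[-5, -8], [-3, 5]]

Row reduction:
R2 <- R2 - (3/5)*R1:  [    0  49/5 ]
Row echelon form:
[ -5    -8 ]
[  0  49/5 ]
Nonzero rows / pivot columns: 2

rank(A) = 2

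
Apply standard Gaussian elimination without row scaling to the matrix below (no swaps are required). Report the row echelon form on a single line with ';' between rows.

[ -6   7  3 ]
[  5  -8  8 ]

Forward elimination:
R2 <- R2 - (-5/6)*R1:  [     0  -13/6   21/2 ]
Row echelon form:
[ -6      7     3 ]
[  0  -13/6  21/2 ]

REF = [-6 7 3; 0 -13/6 21/2]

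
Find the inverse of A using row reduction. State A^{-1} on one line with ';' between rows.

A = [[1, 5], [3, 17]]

inverse = [17/2 -5/2; -3/2 1/2]

Gauss-Jordan on [A | I]:
R2 <- R2 - (3)*R1:  [  0   2  |  -3   1 ]
R2 <- (1/2)*R2:  [    0     1  |  -3/2   1/2 ]
R1 <- R1 - (5)*R2:  [    1     0  |  17/2  -5/2 ]
Right block of [I | A^{-1}] is the inverse:
[ 17/2  -5/2 ]
[ -3/2   1/2 ]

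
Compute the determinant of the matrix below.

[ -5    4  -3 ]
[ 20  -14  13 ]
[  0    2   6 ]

det(A) = -50

Forward elimination:
R2 <- R2 - (-4)*R1:  [ 0  2  1 ]
R3 <- R3 - (1)*R2:  [ 0  0  5 ]
Upper-triangular form:
[ -5  4  -3 ]
[  0  2   1 ]
[  0  0   5 ]
det(A) = (-1)^0 * (-5) * (2) * (5) = -50  (0 row swaps -> sign +1)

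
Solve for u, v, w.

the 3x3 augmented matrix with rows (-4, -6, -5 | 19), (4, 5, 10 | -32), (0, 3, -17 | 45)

(2, -2, -3)

Forward elimination on [A|b]:
R2 <- R2 - (-1)*R1:  [   0   -1    5  -13 ]
R3 <- R3 - (-3)*R2:  [  0   0  -2   6 ]
Row echelon form:
[ -4  -6  -5  |   19 ]
[  0  -1   5  |  -13 ]
[  0   0  -2  |    6 ]
Back-substitution:
w = (6) / -2 = -3
v = (-13 - (5)*(-3)) / -1 = -2
u = (19 - (-6)*(-2) - (-5)*(-3)) / -4 = 2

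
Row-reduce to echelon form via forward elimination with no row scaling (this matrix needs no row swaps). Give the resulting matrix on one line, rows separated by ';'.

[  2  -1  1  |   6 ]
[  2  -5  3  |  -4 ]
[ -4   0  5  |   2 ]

Forward elimination:
R2 <- R2 - (1)*R1:  [   0   -4    2  -10 ]
R3 <- R3 - (-2)*R1:  [  0  -2   7  14 ]
R3 <- R3 - (1/2)*R2:  [  0   0   6  19 ]
Row echelon form:
[ 2  -1  1  |    6 ]
[ 0  -4  2  |  -10 ]
[ 0   0  6  |   19 ]

REF = [2 -1 1 6; 0 -4 2 -10; 0 0 6 19]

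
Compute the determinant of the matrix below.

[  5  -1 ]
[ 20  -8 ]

det(A) = -20

Forward elimination:
R2 <- R2 - (4)*R1:  [  0  -4 ]
Upper-triangular form:
[ 5  -1 ]
[ 0  -4 ]
det(A) = (-1)^0 * (5) * (-4) = -20  (0 row swaps -> sign +1)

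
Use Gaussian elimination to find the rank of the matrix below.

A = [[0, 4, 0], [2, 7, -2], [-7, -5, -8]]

rank(A) = 3

Row reduction:
R1 <-> R2   (pivot in column 1 was zero)
[  2   7  -2 ]
[  0   4   0 ]
[ -7  -5  -8 ]
R3 <- R3 - (-7/2)*R1:  [    0  39/2   -15 ]
R3 <- R3 - (39/8)*R2:  [   0    0  -15 ]
Row echelon form:
[ 2  7   -2 ]
[ 0  4    0 ]
[ 0  0  -15 ]
Nonzero rows / pivot columns: 3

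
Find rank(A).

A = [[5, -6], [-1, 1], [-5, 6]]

rank(A) = 2

Row reduction:
R2 <- R2 - (-1/5)*R1:  [    0  -1/5 ]
R3 <- R3 - (-1)*R1:  [ 0  0 ]
Row echelon form:
[ 5    -6 ]
[ 0  -1/5 ]
[ 0     0 ]
Nonzero rows / pivot columns: 2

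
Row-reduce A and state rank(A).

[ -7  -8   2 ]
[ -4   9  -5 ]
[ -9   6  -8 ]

Row reduction:
R2 <- R2 - (4/7)*R1:  [     0   95/7  -43/7 ]
R3 <- R3 - (9/7)*R1:  [     0  114/7  -74/7 ]
R3 <- R3 - (6/5)*R2:  [     0      0  -16/5 ]
Row echelon form:
[ -7    -8      2 ]
[  0  95/7  -43/7 ]
[  0     0  -16/5 ]
Nonzero rows / pivot columns: 3

rank(A) = 3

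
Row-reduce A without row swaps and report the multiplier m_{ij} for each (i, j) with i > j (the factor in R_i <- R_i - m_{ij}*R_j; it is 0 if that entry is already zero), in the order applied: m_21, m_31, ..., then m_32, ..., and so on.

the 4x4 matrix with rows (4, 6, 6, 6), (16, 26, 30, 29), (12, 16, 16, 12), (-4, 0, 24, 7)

Forward elimination:
R2 <- R2 - (4)*R1:  [ 0  2  6  5 ]
R3 <- R3 - (3)*R1:  [  0  -2  -2  -6 ]
R4 <- R4 - (-1)*R1:  [  0   6  30  13 ]
R3 <- R3 - (-1)*R2:  [  0   0   4  -1 ]
R4 <- R4 - (3)*R2:  [  0   0  12  -2 ]
R4 <- R4 - (3)*R3:  [ 0  0  0  1 ]
Multipliers (in order of application): m_{21} = 4, m_{31} = 3, m_{41} = -1, m_{32} = -1, m_{42} = 3, m_{43} = 3

multipliers: 4, 3, -1, -1, 3, 3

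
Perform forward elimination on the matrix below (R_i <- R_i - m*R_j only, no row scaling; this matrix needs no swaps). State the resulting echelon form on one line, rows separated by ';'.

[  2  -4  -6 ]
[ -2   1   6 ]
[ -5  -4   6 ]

REF = [2 -4 -6; 0 -3 0; 0 0 -9]

Forward elimination:
R2 <- R2 - (-1)*R1:  [  0  -3   0 ]
R3 <- R3 - (-5/2)*R1:  [   0  -14   -9 ]
R3 <- R3 - (14/3)*R2:  [  0   0  -9 ]
Row echelon form:
[ 2  -4  -6 ]
[ 0  -3   0 ]
[ 0   0  -9 ]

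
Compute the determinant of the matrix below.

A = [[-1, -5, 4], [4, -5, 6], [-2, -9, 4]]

det(A) = -78

Forward elimination:
R2 <- R2 - (-4)*R1:  [   0  -25   22 ]
R3 <- R3 - (2)*R1:  [  0   1  -4 ]
R3 <- R3 - (-1/25)*R2:  [      0       0  -78/25 ]
Upper-triangular form:
[ -1   -5       4 ]
[  0  -25      22 ]
[  0    0  -78/25 ]
det(A) = (-1)^0 * (-1) * (-25) * (-78/25) = -78  (0 row swaps -> sign +1)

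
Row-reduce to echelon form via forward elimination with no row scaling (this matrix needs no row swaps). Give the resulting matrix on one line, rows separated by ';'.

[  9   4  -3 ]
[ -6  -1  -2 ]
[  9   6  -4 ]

Forward elimination:
R2 <- R2 - (-2/3)*R1:  [   0  5/3   -4 ]
R3 <- R3 - (1)*R1:  [  0   2  -1 ]
R3 <- R3 - (6/5)*R2:  [    0     0  19/5 ]
Row echelon form:
[ 9    4    -3 ]
[ 0  5/3    -4 ]
[ 0    0  19/5 ]

REF = [9 4 -3; 0 5/3 -4; 0 0 19/5]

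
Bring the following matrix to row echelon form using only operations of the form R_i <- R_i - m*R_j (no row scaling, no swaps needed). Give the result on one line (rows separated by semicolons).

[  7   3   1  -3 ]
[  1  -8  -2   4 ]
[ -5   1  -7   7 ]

Forward elimination:
R2 <- R2 - (1/7)*R1:  [     0  -59/7  -15/7   31/7 ]
R3 <- R3 - (-5/7)*R1:  [     0   22/7  -44/7   34/7 ]
R3 <- R3 - (-22/59)*R2:  [       0        0  -418/59   384/59 ]
Row echelon form:
[ 7      3        1      -3 ]
[ 0  -59/7    -15/7    31/7 ]
[ 0      0  -418/59  384/59 ]

REF = [7 3 1 -3; 0 -59/7 -15/7 31/7; 0 0 -418/59 384/59]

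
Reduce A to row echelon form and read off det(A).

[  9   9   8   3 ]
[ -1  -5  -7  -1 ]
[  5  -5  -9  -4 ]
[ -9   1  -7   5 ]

Forward elimination:
R2 <- R2 - (-1/9)*R1:  [     0     -4  -55/9   -2/3 ]
R3 <- R3 - (5/9)*R1:  [      0     -10  -121/9   -17/3 ]
R4 <- R4 - (-1)*R1:  [  0  10   1   8 ]
R3 <- R3 - (5/2)*R2:  [    0     0  11/6    -4 ]
R4 <- R4 - (-5/2)*R2:  [       0        0  -257/18     19/3 ]
R4 <- R4 - (-257/33)*R3:  [       0        0        0  -273/11 ]
Upper-triangular form:
[ 9   9      8        3 ]
[ 0  -4  -55/9     -2/3 ]
[ 0   0   11/6       -4 ]
[ 0   0      0  -273/11 ]
det(A) = (-1)^0 * (9) * (-4) * (11/6) * (-273/11) = 1638  (0 row swaps -> sign +1)

det(A) = 1638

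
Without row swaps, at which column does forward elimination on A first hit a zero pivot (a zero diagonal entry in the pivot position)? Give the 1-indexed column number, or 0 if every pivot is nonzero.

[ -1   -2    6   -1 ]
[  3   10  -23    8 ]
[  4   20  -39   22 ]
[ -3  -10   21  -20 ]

first zero-pivot column = 3

Naive forward elimination:
R2 <- R2 - (-3)*R1:  [  0   4  -5   5 ]
R3 <- R3 - (-4)*R1:  [   0   12  -15   18 ]
R4 <- R4 - (3)*R1:  [   0   -4    3  -17 ]
R3 <- R3 - (3)*R2:  [ 0  0  0  3 ]
R4 <- R4 - (-1)*R2:  [   0    0   -2  -12 ]
Matrix at this point:
[ -1  -2   6   -1 ]
[  0   4  -5    5 ]
[  0   0   0    3 ]
[  0   0  -2  -12 ]
Pivot entry (3,3) is zero but row 4 has -2 in column 3 -> naive elimination stops; a row interchange (e.g. R3 <-> R4) would be required here.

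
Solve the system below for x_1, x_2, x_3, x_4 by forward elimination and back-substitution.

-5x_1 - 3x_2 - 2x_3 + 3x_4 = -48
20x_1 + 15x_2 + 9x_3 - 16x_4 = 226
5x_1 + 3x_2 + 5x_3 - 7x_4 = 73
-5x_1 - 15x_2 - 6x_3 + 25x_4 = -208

(3, 5, 3, -4)

Forward elimination on [A|b]:
R2 <- R2 - (-4)*R1:  [  0   3   1  -4  34 ]
R3 <- R3 - (-1)*R1:  [  0   0   3  -4  25 ]
R4 <- R4 - (1)*R1:  [    0   -12    -4    22  -160 ]
R4 <- R4 - (-4)*R2:  [   0    0    0    6  -24 ]
Row echelon form:
[ -5  -3  -2   3  |  -48 ]
[  0   3   1  -4  |   34 ]
[  0   0   3  -4  |   25 ]
[  0   0   0   6  |  -24 ]
Back-substitution:
x_4 = (-24) / 6 = -4
x_3 = (25 - (-4)*(-4)) / 3 = 3
x_2 = (34 - (1)*(3) - (-4)*(-4)) / 3 = 5
x_1 = (-48 - (-3)*(5) - (-2)*(3) - (3)*(-4)) / -5 = 3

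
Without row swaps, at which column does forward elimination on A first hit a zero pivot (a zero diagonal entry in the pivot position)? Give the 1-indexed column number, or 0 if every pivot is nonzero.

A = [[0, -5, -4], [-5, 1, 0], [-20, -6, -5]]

Naive forward elimination:
Pivot entry (1,1) is zero but row 2 has -5 in column 1 -> naive elimination stops; a row interchange (e.g. R1 <-> R2) would be required here.

first zero-pivot column = 1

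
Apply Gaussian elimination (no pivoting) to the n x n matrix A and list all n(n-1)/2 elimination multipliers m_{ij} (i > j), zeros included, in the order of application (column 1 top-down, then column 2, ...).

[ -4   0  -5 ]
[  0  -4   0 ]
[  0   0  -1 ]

Forward elimination:
R2: entry in column 1 is already 0 -> m_{21} = 0 (no row operation needed)
R3: entry in column 1 is already 0 -> m_{31} = 0 (no row operation needed)
R3: entry in column 2 is already 0 -> m_{32} = 0 (no row operation needed)
Multipliers (in order of application): m_{21} = 0, m_{31} = 0, m_{32} = 0

multipliers: 0, 0, 0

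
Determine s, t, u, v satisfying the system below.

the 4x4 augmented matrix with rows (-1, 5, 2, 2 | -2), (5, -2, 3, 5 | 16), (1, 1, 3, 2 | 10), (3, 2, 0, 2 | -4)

Forward elimination on [A|b]:
R2 <- R2 - (-5)*R1:  [  0  23  13  15   6 ]
R3 <- R3 - (-1)*R1:  [ 0  6  5  4  8 ]
R4 <- R4 - (-3)*R1:  [   0   17    6    8  -10 ]
R3 <- R3 - (6/23)*R2:  [      0       0   37/23    2/23  148/23 ]
R4 <- R4 - (17/23)*R2:  [       0        0   -83/23   -71/23  -332/23 ]
R4 <- R4 - (-83/37)*R3:  [       0        0        0  -107/37        0 ]
Row echelon form:
[ -1   5      2        2  |      -2 ]
[  0  23     13       15  |       6 ]
[  0   0  37/23     2/23  |  148/23 ]
[  0   0      0  -107/37  |       0 ]
Back-substitution:
v = (0) / (-107/37) = 0
u = (148/23 - (2/23)*(0)) / (37/23) = 4
t = (6 - (13)*(4) - (15)*(0)) / 23 = -2
s = (-2 - (5)*(-2) - (2)*(4) - (2)*(0)) / -1 = 0

(0, -2, 4, 0)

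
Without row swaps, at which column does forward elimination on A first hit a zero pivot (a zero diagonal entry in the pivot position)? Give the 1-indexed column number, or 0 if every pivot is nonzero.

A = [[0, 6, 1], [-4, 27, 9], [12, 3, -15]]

first zero-pivot column = 1

Naive forward elimination:
Pivot entry (1,1) is zero but row 2 has -4 in column 1 -> naive elimination stops; a row interchange (e.g. R1 <-> R2) would be required here.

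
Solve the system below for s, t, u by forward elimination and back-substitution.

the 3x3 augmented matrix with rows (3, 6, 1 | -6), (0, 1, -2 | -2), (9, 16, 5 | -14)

Forward elimination on [A|b]:
R3 <- R3 - (3)*R1:  [  0  -2   2   4 ]
R3 <- R3 - (-2)*R2:  [  0   0  -2   0 ]
Row echelon form:
[ 3  6   1  |  -6 ]
[ 0  1  -2  |  -2 ]
[ 0  0  -2  |   0 ]
Back-substitution:
u = (0) / -2 = 0
t = (-2 - (-2)*(0)) / 1 = -2
s = (-6 - (6)*(-2) - (1)*(0)) / 3 = 2

(2, -2, 0)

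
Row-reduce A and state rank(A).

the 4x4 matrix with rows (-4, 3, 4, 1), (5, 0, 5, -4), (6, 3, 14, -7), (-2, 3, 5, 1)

Row reduction:
R2 <- R2 - (-5/4)*R1:  [     0   15/4     10  -11/4 ]
R3 <- R3 - (-3/2)*R1:  [     0   15/2     20  -11/2 ]
R4 <- R4 - (1/2)*R1:  [   0  3/2    3  1/2 ]
R3 <- R3 - (2)*R2:  [ 0  0  0  0 ]
R4 <- R4 - (2/5)*R2:  [   0    0   -1  8/5 ]
R3 <-> R4   (pivot in column 3 was zero)
[ -4     3   4      1 ]
[  0  15/4  10  -11/4 ]
[  0     0  -1    8/5 ]
[  0     0   0      0 ]
Row echelon form:
[ -4     3   4      1 ]
[  0  15/4  10  -11/4 ]
[  0     0  -1    8/5 ]
[  0     0   0      0 ]
Nonzero rows / pivot columns: 3

rank(A) = 3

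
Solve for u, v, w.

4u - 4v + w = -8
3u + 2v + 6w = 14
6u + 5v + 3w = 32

Forward elimination on [A|b]:
R2 <- R2 - (3/4)*R1:  [    0     5  21/4    20 ]
R3 <- R3 - (3/2)*R1:  [   0   11  3/2   44 ]
R3 <- R3 - (11/5)*R2:  [       0        0  -201/20        0 ]
Row echelon form:
[ 4  -4        1  |  -8 ]
[ 0   5     21/4  |  20 ]
[ 0   0  -201/20  |   0 ]
Back-substitution:
w = (0) / (-201/20) = 0
v = (20 - (21/4)*(0)) / 5 = 4
u = (-8 - (-4)*(4) - (1)*(0)) / 4 = 2

(2, 4, 0)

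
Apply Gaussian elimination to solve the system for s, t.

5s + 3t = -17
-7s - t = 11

(-1, -4)

Forward elimination on [A|b]:
R2 <- R2 - (-7/5)*R1:  [     0   16/5  -64/5 ]
Row echelon form:
[ 5     3  |    -17 ]
[ 0  16/5  |  -64/5 ]
Back-substitution:
t = (-64/5) / (16/5) = -4
s = (-17 - (3)*(-4)) / 5 = -1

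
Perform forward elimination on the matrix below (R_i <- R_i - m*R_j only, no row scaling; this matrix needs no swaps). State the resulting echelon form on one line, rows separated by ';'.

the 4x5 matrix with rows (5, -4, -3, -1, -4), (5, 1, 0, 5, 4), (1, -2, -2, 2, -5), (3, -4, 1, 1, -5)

Forward elimination:
R2 <- R2 - (1)*R1:  [ 0  5  3  6  8 ]
R3 <- R3 - (1/5)*R1:  [     0   -6/5   -7/5   11/5  -21/5 ]
R4 <- R4 - (3/5)*R1:  [     0   -8/5   14/5    8/5  -13/5 ]
R3 <- R3 - (-6/25)*R2:  [      0       0  -17/25   91/25  -57/25 ]
R4 <- R4 - (-8/25)*R2:  [     0      0  94/25  88/25  -1/25 ]
R4 <- R4 - (-94/17)*R3:  [       0        0        0   402/17  -215/17 ]
Row echelon form:
[ 5  -4      -3      -1       -4 ]
[ 0   5       3       6        8 ]
[ 0   0  -17/25   91/25   -57/25 ]
[ 0   0       0  402/17  -215/17 ]

REF = [5 -4 -3 -1 -4; 0 5 3 6 8; 0 0 -17/25 91/25 -57/25; 0 0 0 402/17 -215/17]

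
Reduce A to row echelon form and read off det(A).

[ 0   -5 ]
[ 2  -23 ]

Forward elimination:
R1 <-> R2   (pivot in column 1 was zero)
[ 2  -23 ]
[ 0   -5 ]
Upper-triangular form:
[ 2  -23 ]
[ 0   -5 ]
det(A) = (-1)^1 * (2) * (-5) = 10  (1 row swap -> sign -1)

det(A) = 10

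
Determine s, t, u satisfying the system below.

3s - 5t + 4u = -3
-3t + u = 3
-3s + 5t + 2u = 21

(-5, 0, 3)

Forward elimination on [A|b]:
R3 <- R3 - (-1)*R1:  [  0   0   6  18 ]
Row echelon form:
[ 3  -5  4  |  -3 ]
[ 0  -3  1  |   3 ]
[ 0   0  6  |  18 ]
Back-substitution:
u = (18) / 6 = 3
t = (3 - (1)*(3)) / -3 = 0
s = (-3 - (-5)*(0) - (4)*(3)) / 3 = -5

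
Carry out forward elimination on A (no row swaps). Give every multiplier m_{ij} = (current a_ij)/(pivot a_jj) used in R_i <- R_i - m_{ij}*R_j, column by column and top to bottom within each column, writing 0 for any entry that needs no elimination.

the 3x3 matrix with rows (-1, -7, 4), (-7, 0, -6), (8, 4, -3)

multipliers: 7, -8, -52/49

Forward elimination:
R2 <- R2 - (7)*R1:  [   0   49  -34 ]
R3 <- R3 - (-8)*R1:  [   0  -52   29 ]
R3 <- R3 - (-52/49)*R2:  [       0        0  -347/49 ]
Multipliers (in order of application): m_{21} = 7, m_{31} = -8, m_{32} = -52/49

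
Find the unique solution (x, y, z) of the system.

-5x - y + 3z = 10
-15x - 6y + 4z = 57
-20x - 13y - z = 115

Forward elimination on [A|b]:
R2 <- R2 - (3)*R1:  [  0  -3  -5  27 ]
R3 <- R3 - (4)*R1:  [   0   -9  -13   75 ]
R3 <- R3 - (3)*R2:  [  0   0   2  -6 ]
Row echelon form:
[ -5  -1   3  |  10 ]
[  0  -3  -5  |  27 ]
[  0   0   2  |  -6 ]
Back-substitution:
z = (-6) / 2 = -3
y = (27 - (-5)*(-3)) / -3 = -4
x = (10 - (-1)*(-4) - (3)*(-3)) / -5 = -3

(-3, -4, -3)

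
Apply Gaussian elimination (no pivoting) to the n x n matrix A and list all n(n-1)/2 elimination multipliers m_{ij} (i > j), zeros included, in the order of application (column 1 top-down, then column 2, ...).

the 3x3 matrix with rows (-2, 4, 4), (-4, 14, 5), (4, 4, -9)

multipliers: 2, -2, 2

Forward elimination:
R2 <- R2 - (2)*R1:  [  0   6  -3 ]
R3 <- R3 - (-2)*R1:  [  0  12  -1 ]
R3 <- R3 - (2)*R2:  [ 0  0  5 ]
Multipliers (in order of application): m_{21} = 2, m_{31} = -2, m_{32} = 2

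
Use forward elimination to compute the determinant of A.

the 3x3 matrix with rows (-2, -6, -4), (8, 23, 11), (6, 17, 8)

Forward elimination:
R2 <- R2 - (-4)*R1:  [  0  -1  -5 ]
R3 <- R3 - (-3)*R1:  [  0  -1  -4 ]
R3 <- R3 - (1)*R2:  [ 0  0  1 ]
Upper-triangular form:
[ -2  -6  -4 ]
[  0  -1  -5 ]
[  0   0   1 ]
det(A) = (-1)^0 * (-2) * (-1) * (1) = 2  (0 row swaps -> sign +1)

det(A) = 2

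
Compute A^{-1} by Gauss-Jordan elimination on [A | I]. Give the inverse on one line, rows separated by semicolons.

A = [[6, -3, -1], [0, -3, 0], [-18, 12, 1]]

Gauss-Jordan on [A | I]:
R1 <- (1/6)*R1:  [    1  -1/2  -1/6  |   1/6     0     0 ]
R3 <- R3 - (-18)*R1:  [  0   3  -2  |   3   0   1 ]
R2 <- (1/-3)*R2:  [    0     1     0  |     0  -1/3     0 ]
R1 <- R1 - (-1/2)*R2:  [    1     0  -1/6  |   1/6  -1/6     0 ]
R3 <- R3 - (3)*R2:  [  0   0  -2  |   3   1   1 ]
R3 <- (1/-2)*R3:  [    0     0     1  |  -3/2  -1/2  -1/2 ]
R1 <- R1 - (-1/6)*R3:  [     1      0      0  |  -1/12   -1/4  -1/12 ]
Right block of [I | A^{-1}] is the inverse:
[ -1/12  -1/4  -1/12 ]
[     0  -1/3      0 ]
[  -3/2  -1/2   -1/2 ]

inverse = [-1/12 -1/4 -1/12; 0 -1/3 0; -3/2 -1/2 -1/2]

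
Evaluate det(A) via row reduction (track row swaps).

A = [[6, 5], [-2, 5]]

det(A) = 40

Forward elimination:
R2 <- R2 - (-1/3)*R1:  [    0  20/3 ]
Upper-triangular form:
[ 6     5 ]
[ 0  20/3 ]
det(A) = (-1)^0 * (6) * (20/3) = 40  (0 row swaps -> sign +1)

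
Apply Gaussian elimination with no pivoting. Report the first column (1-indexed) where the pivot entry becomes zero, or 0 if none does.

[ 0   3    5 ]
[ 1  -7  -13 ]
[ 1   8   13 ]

Naive forward elimination:
Pivot entry (1,1) is zero but row 2 has 1 in column 1 -> naive elimination stops; a row interchange (e.g. R1 <-> R2) would be required here.

first zero-pivot column = 1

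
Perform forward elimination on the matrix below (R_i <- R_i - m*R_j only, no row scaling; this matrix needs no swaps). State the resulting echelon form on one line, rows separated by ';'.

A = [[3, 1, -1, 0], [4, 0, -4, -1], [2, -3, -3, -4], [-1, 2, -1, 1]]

Forward elimination:
R2 <- R2 - (4/3)*R1:  [    0  -4/3  -8/3    -1 ]
R3 <- R3 - (2/3)*R1:  [     0  -11/3   -7/3     -4 ]
R4 <- R4 - (-1/3)*R1:  [    0   7/3  -4/3     1 ]
R3 <- R3 - (11/4)*R2:  [    0     0     5  -5/4 ]
R4 <- R4 - (-7/4)*R2:  [    0     0    -6  -3/4 ]
R4 <- R4 - (-6/5)*R3:  [    0     0     0  -9/4 ]
Row echelon form:
[ 3     1    -1     0 ]
[ 0  -4/3  -8/3    -1 ]
[ 0     0     5  -5/4 ]
[ 0     0     0  -9/4 ]

REF = [3 1 -1 0; 0 -4/3 -8/3 -1; 0 0 5 -5/4; 0 0 0 -9/4]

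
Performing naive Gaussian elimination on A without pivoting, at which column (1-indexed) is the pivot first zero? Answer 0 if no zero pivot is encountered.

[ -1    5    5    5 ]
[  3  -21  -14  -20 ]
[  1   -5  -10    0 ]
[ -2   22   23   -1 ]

first zero-pivot column = 0

Naive forward elimination:
R2 <- R2 - (-3)*R1:  [  0  -6   1  -5 ]
R3 <- R3 - (-1)*R1:  [  0   0  -5   5 ]
R4 <- R4 - (2)*R1:  [   0   12   13  -11 ]
R4 <- R4 - (-2)*R2:  [   0    0   15  -21 ]
R4 <- R4 - (-3)*R3:  [  0   0   0  -6 ]
All pivots nonzero; naive elimination completes without hitting a zero pivot.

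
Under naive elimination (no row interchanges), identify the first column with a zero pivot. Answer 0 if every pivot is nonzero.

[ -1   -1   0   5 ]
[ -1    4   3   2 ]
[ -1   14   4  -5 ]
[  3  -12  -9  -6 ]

first zero-pivot column = 4

Naive forward elimination:
R2 <- R2 - (1)*R1:  [  0   5   3  -3 ]
R3 <- R3 - (1)*R1:  [   0   15    4  -10 ]
R4 <- R4 - (-3)*R1:  [   0  -15   -9    9 ]
R3 <- R3 - (3)*R2:  [  0   0  -5  -1 ]
R4 <- R4 - (-3)*R2:  [ 0  0  0  0 ]
Matrix at this point:
[ -1  -1   0   5 ]
[  0   5   3  -3 ]
[  0   0  -5  -1 ]
[  0   0   0   0 ]
Pivot entry (4,4) in the last row is zero and there are no rows below to swap with -> zero pivot in column 4 (A is singular).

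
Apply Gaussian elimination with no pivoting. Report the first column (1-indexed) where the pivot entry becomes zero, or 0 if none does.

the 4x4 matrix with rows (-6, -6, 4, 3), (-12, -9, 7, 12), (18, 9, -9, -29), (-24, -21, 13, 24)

first zero-pivot column = 3

Naive forward elimination:
R2 <- R2 - (2)*R1:  [  0   3  -1   6 ]
R3 <- R3 - (-3)*R1:  [   0   -9    3  -20 ]
R4 <- R4 - (4)*R1:  [  0   3  -3  12 ]
R3 <- R3 - (-3)*R2:  [  0   0   0  -2 ]
R4 <- R4 - (1)*R2:  [  0   0  -2   6 ]
Matrix at this point:
[ -6  -6   4   3 ]
[  0   3  -1   6 ]
[  0   0   0  -2 ]
[  0   0  -2   6 ]
Pivot entry (3,3) is zero but row 4 has -2 in column 3 -> naive elimination stops; a row interchange (e.g. R3 <-> R4) would be required here.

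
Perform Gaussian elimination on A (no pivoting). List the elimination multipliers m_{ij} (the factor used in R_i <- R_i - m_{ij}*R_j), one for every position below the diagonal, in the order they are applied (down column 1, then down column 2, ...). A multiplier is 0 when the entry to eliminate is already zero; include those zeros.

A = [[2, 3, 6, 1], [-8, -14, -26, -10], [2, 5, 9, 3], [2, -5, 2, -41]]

Forward elimination:
R2 <- R2 - (-4)*R1:  [  0  -2  -2  -6 ]
R3 <- R3 - (1)*R1:  [ 0  2  3  2 ]
R4 <- R4 - (1)*R1:  [   0   -8   -4  -42 ]
R3 <- R3 - (-1)*R2:  [  0   0   1  -4 ]
R4 <- R4 - (4)*R2:  [   0    0    4  -18 ]
R4 <- R4 - (4)*R3:  [  0   0   0  -2 ]
Multipliers (in order of application): m_{21} = -4, m_{31} = 1, m_{41} = 1, m_{32} = -1, m_{42} = 4, m_{43} = 4

multipliers: -4, 1, 1, -1, 4, 4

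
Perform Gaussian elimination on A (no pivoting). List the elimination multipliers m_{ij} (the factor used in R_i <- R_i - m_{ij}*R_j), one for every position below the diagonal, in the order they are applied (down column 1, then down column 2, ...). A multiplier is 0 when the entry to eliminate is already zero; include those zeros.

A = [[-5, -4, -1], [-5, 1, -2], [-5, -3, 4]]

Forward elimination:
R2 <- R2 - (1)*R1:  [  0   5  -1 ]
R3 <- R3 - (1)*R1:  [ 0  1  5 ]
R3 <- R3 - (1/5)*R2:  [    0     0  26/5 ]
Multipliers (in order of application): m_{21} = 1, m_{31} = 1, m_{32} = 1/5

multipliers: 1, 1, 1/5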